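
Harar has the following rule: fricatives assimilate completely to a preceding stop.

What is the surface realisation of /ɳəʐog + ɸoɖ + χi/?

[ɳəʐoggoɖɖi]

/ɸ/ is the segment targeted by the rule; it sits immediately after /g/, so it assimilates completely and surfaces as [g].
At the second juncture, /χ/ likewise becomes [ɖ] adjacent to /ɖ/.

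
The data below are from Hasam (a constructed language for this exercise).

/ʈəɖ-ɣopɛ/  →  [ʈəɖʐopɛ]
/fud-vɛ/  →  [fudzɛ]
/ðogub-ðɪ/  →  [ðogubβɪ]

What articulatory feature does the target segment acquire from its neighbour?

Comparing underlying and surface forms, /ɣ/ → [ʐ] is the alternation; the neighbouring /ɖ/ is constant.
The change velar → retroflex matches the place of the preceding /ɖ/, identifying this as place assimilation.
The other alternating forms pattern the same way: /v/ → [z] after /d/ (labiodental → alveolar, matching alveolar); /ð/ → [β] after /b/ (dental → bilabial, matching bilabial) — only place changes, and always toward the preceding segment.

place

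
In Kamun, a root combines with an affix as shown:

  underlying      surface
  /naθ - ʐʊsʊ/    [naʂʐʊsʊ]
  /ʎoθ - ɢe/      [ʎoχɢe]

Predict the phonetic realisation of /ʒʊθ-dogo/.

The data show regressive place assimilation: /θ/ → [ʂ] before /ʐ/; /θ/ → [χ] before /ɢ/. In each pair only place changes, matching the following consonant, while manner and voice stay constant.
The rule targets /θ/ (voiceless dental fricative), which sits before the trigger /d/ (alveolar).
A voiceless alveolar fricative is [s], so the surface segment is [s].

[ʒʊsdogo]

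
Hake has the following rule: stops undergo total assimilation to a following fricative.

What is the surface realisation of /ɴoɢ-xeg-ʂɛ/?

/ɢ/ is the segment targeted by the rule; it sits immediately before /x/, so it assimilates completely and surfaces as [x].
The same rule applies at the second boundary: /g/ → [ʂ] next to /ʂ/.

[ɴoxxeʂʂɛ]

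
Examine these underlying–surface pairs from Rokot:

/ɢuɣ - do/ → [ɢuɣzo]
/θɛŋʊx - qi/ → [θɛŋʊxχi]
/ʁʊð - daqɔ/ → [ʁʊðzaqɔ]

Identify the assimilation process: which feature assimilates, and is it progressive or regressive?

The segment that alternates is /d/, which surfaces as [z] when adjacent to /ɣ/.
/d/ is a stop while /ɣ/ is a fricative; the output [z] is a fricative, matching the trigger — so the feature that spreads is manner.
Place and voice are unchanged, so the assimilation is partial, not total.
The same holds elsewhere in the data: /q/ → [χ] after /x/ (stop → fricative, matching a fricative); /d/ → [z] after /ð/ (stop → fricative, matching a fricative) — only manner changes, and always toward the preceding segment.
Since the segment that changes follows the conditioning segment, the assimilation is progressive.

progressive manner assimilation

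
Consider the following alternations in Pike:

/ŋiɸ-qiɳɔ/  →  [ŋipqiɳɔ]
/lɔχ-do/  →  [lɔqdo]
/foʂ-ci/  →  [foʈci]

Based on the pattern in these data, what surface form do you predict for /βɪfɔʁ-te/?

The data show regressive manner assimilation: /ɸ/ → [p] before /q/; /χ/ → [q] before /d/; /ʂ/ → [ʈ] before /c/. In each pair only manner changes, matching the following consonant, while place and voice stay constant.
The rule targets /ʁ/ (voiced uvular fricative), which sits before the trigger /t/ (stop).
The voiced uvular stop is [ɢ], so /ʁ/ → [ɢ].

[βɪfɔɢte]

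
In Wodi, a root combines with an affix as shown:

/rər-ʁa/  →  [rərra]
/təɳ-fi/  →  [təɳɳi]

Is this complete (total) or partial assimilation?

total assimilation

Comparing underlying and surface forms, /ʁ/ → [r] is the alternation; the neighbouring /r/ is constant.
The output [r] is identical to the trigger /r/ — every feature (place, manner, voicing) has been copied — so this is total assimilation.
The other form behaves the same way: /f/ → [ɳ] after /ɳ/ — in each case the output is a copy of the preceding consonant.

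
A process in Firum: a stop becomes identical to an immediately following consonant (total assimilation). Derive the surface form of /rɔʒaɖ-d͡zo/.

/ɖ/ is the segment targeted by the rule; it sits immediately before /d͡z/, so it assimilates completely and surfaces as [d͡z].

[rɔʒad͡zd͡zo]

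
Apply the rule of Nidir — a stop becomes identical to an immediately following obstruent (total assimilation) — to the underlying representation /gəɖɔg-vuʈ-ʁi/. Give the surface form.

/g/ is the segment targeted by the rule; it sits immediately before /v/, so it assimilates completely and surfaces as [v].
At the second juncture, /ʈ/ likewise becomes [ʁ] adjacent to /ʁ/.

[gəɖɔvvuʁʁi]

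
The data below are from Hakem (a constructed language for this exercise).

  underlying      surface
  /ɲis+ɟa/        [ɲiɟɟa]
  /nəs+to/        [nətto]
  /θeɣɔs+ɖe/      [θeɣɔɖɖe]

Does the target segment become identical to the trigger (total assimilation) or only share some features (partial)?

The segment that alternates is /s/, which surfaces as [ɟ] when adjacent to /ɟ/.
The output [ɟ] is identical to the trigger /ɟ/ — every feature (place, manner, voicing) has been copied — so this is total assimilation.
The other forms behave the same way: /s/ → [t] before /t/; /s/ → [ɖ] before /ɖ/ — in each case the output is a copy of the following consonant.

total assimilation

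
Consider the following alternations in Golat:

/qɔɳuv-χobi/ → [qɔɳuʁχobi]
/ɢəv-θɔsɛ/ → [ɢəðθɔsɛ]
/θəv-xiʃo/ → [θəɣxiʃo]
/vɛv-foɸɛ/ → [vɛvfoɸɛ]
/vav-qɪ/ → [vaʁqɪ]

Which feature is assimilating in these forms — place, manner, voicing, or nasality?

place

Underlying /v/ is realised as [ʁ] next to /χ/; /χ/ itself does not change.
The change labiodental → uvular matches the place of the following /χ/, identifying this as place assimilation.
The same holds elsewhere in the data: /v/ → [ð] before /θ/ (labiodental → dental, matching dental); /v/ → [ɣ] before /x/ (labiodental → velar, matching velar); /v/ → [ʁ] before /q/ (labiodental → uvular, matching uvular) — only place changes, and always toward the following segment.
No alternation appears in [vɛvfoɸɛ]: there the adjacent consonants already agree in place (/v/ and /f/ are both labiodental), so this form is consistent with the same rule.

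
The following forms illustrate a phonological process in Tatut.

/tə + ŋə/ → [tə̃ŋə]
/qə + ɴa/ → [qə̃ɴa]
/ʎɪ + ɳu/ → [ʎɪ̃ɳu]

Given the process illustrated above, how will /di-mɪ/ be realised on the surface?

[dĩmɪ]

The data show regressive nasality assimilation (vowel nasalisation): /ə/ → [ə̃] before /ŋ/; /ə/ → [ə̃] before /ɴ/; /ɪ/ → [ɪ̃] before /ɳ/ — a vowel is nasalised by an immediately following nasal consonant.
The vowel /i/ is adjacent to the following nasal /m/, so it acquires [+nasal] and surfaces as [ĩ].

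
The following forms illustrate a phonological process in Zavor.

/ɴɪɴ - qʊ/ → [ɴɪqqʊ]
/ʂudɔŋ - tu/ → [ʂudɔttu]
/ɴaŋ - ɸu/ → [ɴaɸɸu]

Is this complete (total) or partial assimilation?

The segment that alternates is /ɴ/, which surfaces as [q] when adjacent to /q/.
The output [q] is identical to the trigger /q/ — every feature (place, manner, voicing) has been copied — so this is total assimilation.
The other forms behave the same way: /ŋ/ → [t] before /t/; /ŋ/ → [ɸ] before /ɸ/ — in each case the output is a copy of the following consonant.

total assimilation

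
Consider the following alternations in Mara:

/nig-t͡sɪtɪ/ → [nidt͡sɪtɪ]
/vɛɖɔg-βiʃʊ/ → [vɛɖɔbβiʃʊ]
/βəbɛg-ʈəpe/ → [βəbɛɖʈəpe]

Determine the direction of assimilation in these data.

Underlying /g/ is realised as [d] next to /t͡s/; /t͡s/ itself does not change.
/g/ is velar while /t͡s/ is alveolar; the output [d] is alveolar, matching the trigger — so the feature that spreads is place.
The other alternating forms pattern the same way: /g/ → [b] before /β/ (velar → bilabial, matching bilabial); /g/ → [ɖ] before /ʈ/ (velar → retroflex, matching retroflex) — only place changes, and always toward the following segment.
Since the segment that changes precedes the conditioning segment, the assimilation is regressive.

regressive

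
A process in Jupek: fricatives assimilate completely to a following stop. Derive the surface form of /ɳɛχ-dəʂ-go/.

/χ/ is the segment targeted by the rule; it sits immediately before /d/, so it assimilates completely and surfaces as [d].
At the second juncture, /ʂ/ likewise becomes [g] adjacent to /g/.

[ɳɛddəggo]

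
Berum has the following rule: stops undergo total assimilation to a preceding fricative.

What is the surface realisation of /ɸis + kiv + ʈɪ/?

[ɸissivvɪ]

/k/ is the segment targeted by the rule; it sits immediately after /s/, so it assimilates completely and surfaces as [s].
The same rule applies at the second boundary: /ʈ/ → [v] next to /v/.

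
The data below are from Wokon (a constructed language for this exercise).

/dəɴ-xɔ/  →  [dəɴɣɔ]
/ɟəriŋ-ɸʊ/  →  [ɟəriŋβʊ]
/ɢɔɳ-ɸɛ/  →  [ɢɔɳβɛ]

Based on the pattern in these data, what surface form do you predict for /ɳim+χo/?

[ɳimʁo]

The data show progressive voicing assimilation: /x/ → [ɣ] after /ɴ/; /ɸ/ → [β] after /ŋ/; /ɸ/ → [β] after /ɳ/. In each pair only voicing changes, matching the preceding consonant, while place and manner stay constant.
/χ/ is a voiceless uvular fricative. The preceding trigger /m/ is voiced, so /χ/ must become voiced as well.
A voiced uvular fricative is [ʁ], so the surface segment is [ʁ].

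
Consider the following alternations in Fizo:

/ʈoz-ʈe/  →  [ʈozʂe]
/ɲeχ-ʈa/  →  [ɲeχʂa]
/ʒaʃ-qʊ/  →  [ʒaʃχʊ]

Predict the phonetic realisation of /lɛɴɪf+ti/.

[lɛɴɪfsi]

The data show progressive manner assimilation: /ʈ/ → [ʂ] after /z/; /ʈ/ → [ʂ] after /χ/; /q/ → [χ] after /ʃ/. In each pair only manner changes, matching the preceding consonant, while place and voice stay constant.
/t/ is a voiceless alveolar stop. The preceding trigger /f/ is a fricative, so /t/ must become a fricative as well.
Changing only its manner to fricative gives [s] — the voiceless alveolar fricative.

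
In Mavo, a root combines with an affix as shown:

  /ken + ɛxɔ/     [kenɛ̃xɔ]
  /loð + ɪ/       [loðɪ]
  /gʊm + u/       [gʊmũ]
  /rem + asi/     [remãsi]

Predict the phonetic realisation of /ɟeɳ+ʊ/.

[ɟeɳʊ̃]

The data show progressive nasality assimilation (vowel nasalisation): /ɛ/ → [ɛ̃] after /n/; /u/ → [ũ] after /m/; /a/ → [ã] after /m/ — a vowel is nasalised by an immediately preceding nasal consonant.
No change occurs in [loðɪ] because the vowel at the boundary is adjacent to an oral consonant, not a nasal (/ɪ/ next to /ð/).
/ʊ/ sits next to the nasal /ɳ/ and is therefore nasalised to [ʊ̃].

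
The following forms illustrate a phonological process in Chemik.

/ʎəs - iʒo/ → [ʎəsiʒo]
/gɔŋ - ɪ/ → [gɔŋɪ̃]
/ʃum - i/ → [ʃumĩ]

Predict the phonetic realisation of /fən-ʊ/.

[fənʊ̃]

The data show progressive nasality assimilation (vowel nasalisation): /ɪ/ → [ɪ̃] after /ŋ/; /i/ → [ĩ] after /m/ — a vowel is nasalised by an immediately preceding nasal consonant.
No change occurs in [ʎəsiʒo] because the vowel at the boundary is adjacent to an oral consonant, not a nasal (/i/ next to /s/).
/ʊ/ sits next to the nasal /n/ and is therefore nasalised to [ʊ̃].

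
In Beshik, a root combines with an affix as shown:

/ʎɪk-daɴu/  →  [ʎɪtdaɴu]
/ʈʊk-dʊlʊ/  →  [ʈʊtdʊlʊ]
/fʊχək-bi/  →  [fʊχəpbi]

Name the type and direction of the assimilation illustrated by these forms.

Underlying /k/ is realised as [t] next to /d/; /d/ itself does not change.
/k/ is velar while /d/ is alveolar; the output [t] is alveolar, matching the trigger — so the feature that spreads is place.
Manner and voice are unchanged, so the assimilation is partial, not total.
Checking the remaining alternation: /k/ → [p] before /b/ (velar → bilabial, matching bilabial) — only place changes, and always toward the following segment.
Since the segment that changes precedes the conditioning segment, the assimilation is regressive.

regressive place assimilation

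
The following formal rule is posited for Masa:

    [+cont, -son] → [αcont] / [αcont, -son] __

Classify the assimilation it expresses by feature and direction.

progressive manner assimilation

The shared variable α links the value of [cont] on the target to that of the neighbouring obstruent. [cont] distinguishes stops from fricatives — a manner-of-articulation feature — so this is manner assimilation.
Since the environment is written before the underscore, the trigger precedes the target; the direction is progressive.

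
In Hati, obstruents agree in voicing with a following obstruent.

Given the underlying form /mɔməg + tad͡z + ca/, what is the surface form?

[mɔməktat͡sca]

/g/ is a voiced velar stop. The following trigger /t/ is voiceless, so /g/ must become voiceless as well.
A voiceless velar stop is [k], so the surface segment is [k].
The same rule applies at the second boundary: /d͡z/ → [t͡s] next to /c/.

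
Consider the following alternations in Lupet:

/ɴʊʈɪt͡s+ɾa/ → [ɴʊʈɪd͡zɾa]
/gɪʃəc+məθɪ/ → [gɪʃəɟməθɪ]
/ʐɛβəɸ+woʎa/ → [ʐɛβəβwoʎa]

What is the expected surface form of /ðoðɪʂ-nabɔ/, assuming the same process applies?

The data show regressive voicing assimilation: /t͡s/ → [d͡z] before /ɾ/; /c/ → [ɟ] before /m/; /ɸ/ → [β] before /w/. In each pair only voicing changes, matching the following consonant, while place and manner stay constant.
The rule targets /ʂ/ (voiceless retroflex fricative), which sits before the trigger /n/ (voiced).
The voiced retroflex fricative is [ʐ], so /ʂ/ → [ʐ].

[ðoðɪʐnabɔ]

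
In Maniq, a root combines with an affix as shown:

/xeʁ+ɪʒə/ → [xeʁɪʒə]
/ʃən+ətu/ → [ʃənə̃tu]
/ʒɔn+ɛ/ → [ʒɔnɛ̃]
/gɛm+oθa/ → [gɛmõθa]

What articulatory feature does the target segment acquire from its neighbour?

nasality

The vowel /ə/ surfaces as nasalised [ə̃] next to the preceding nasal /n/ — it has acquired the [+nasal] feature of its neighbour.
The other forms show the same pattern: /ɛ/ → [ɛ̃] after /n/; /o/ → [õ] after /m/ — each time a vowel is nasalised next to a preceding nasal.
No change occurs in [xeʁɪʒə] because the vowel at the boundary is adjacent to an oral consonant, not a nasal (/ɪ/ next to /ʁ/).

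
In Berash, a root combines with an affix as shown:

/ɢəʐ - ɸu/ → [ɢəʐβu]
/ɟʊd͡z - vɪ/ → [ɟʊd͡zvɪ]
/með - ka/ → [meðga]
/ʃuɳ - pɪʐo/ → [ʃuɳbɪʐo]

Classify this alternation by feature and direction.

Underlying /ɸ/ is realised as [β] next to /ʐ/; /ʐ/ itself does not change.
/ɸ/ is voiceless while /ʐ/ is voiced; the output [β] is voiced, matching the trigger — so the feature that spreads is voicing.
Place and manner are unchanged, so the assimilation is partial, not total.
The same holds elsewhere in the data: /k/ → [g] after /ð/ (voiceless → voiced, matching voiced); /p/ → [b] after /ɳ/ (voiceless → voiced, matching voiced) — only voicing changes, and always toward the preceding segment.
No alternation appears in [ɟʊd͡zvɪ]: there the adjacent consonants already agree in voicing (/v/ and /d͡z/ are both voiced), so this form is consistent with the same rule.
Since the segment that changes follows the conditioning segment, the assimilation is progressive.

progressive voicing assimilation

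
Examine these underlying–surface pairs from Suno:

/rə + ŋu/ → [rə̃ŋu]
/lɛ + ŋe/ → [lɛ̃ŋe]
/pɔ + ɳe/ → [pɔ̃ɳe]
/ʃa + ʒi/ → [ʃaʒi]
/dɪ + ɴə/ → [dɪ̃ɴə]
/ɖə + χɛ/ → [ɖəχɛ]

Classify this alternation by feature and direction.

The vowel /ə/ surfaces as nasalised [ə̃] next to the following nasal /ŋ/ — it has acquired the [+nasal] feature of its neighbour.
The other forms show the same pattern: /ɛ/ → [ɛ̃] before /ŋ/; /ɔ/ → [ɔ̃] before /ɳ/; /ɪ/ → [ɪ̃] before /ɴ/ — each time a vowel is nasalised next to a following nasal.
No change occurs in [ʃaʒi], [ɖəχɛ] because the vowel at the boundary is adjacent to an oral consonant, not a nasal (/a/ next to /ʒ/; /ə/ next to /χ/).
Because the conditioning nasal is to the right of the vowel that changes, the process is regressive (anticipatory).

regressive nasality assimilation (vowel nasalisation)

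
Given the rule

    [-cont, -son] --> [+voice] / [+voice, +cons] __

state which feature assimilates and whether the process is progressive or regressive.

progressive voicing assimilation

The target ([-cont, -son], stops) acquires [+voice] next to a voiced consonant ([+voice, +cons]) — it takes on the voicing of its neighbour, so the feature that spreads is voicing.
The conditioning segment sits to the left of the focus bar, meaning the trigger precedes the segment that changes — progressive assimilation.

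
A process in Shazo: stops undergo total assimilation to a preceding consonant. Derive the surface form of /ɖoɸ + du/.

[ɖoɸɸu]

/d/ is the segment targeted by the rule; it sits immediately after /ɸ/, so it assimilates completely and surfaces as [ɸ].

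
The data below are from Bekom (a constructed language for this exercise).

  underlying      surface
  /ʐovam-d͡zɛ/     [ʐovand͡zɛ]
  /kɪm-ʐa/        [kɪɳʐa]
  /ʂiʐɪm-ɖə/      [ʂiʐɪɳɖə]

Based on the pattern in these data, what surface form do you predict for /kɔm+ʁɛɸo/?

[kɔɴʁɛɸo]

The data show regressive place assimilation: /m/ → [n] before /d͡z/; /m/ → [ɳ] before /ʐ/; /m/ → [ɳ] before /ɖ/. In each pair only place changes, matching the following consonant, while manner and voice stay constant.
/m/ is a voiced bilabial nasal. The following trigger /ʁ/ is uvular, so /m/ must become uvular as well.
The voiced uvular nasal is [ɴ], so /m/ → [ɴ].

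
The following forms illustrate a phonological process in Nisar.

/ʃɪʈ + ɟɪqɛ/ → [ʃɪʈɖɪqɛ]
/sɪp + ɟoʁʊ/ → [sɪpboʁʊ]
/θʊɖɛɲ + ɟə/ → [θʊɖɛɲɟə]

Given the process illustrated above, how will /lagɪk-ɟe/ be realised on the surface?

The data show progressive place assimilation: /ɟ/ → [ɖ] after /ʈ/; /ɟ/ → [b] after /p/. In each pair only place changes, matching the preceding consonant, while manner and voice stay constant.
Nothing changes in [θʊɖɛɲɟə]: there the adjacent consonants already agree in place (/ɟ/ and /ɲ/ are both palatal), so this form is consistent with the same rule.
The rule targets /ɟ/ (voiced palatal stop), which sits after the trigger /k/ (velar).
Changing only its place to velar gives [g] — the voiced velar stop.

[lagɪkge]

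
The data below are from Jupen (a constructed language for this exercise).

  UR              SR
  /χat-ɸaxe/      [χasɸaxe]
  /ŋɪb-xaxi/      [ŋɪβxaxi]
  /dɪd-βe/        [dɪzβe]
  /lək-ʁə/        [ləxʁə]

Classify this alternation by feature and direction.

regressive manner assimilation

Underlying /t/ is realised as [s] next to /ɸ/; /ɸ/ itself does not change.
/t/ is a stop while /ɸ/ is a fricative; the output [s] is a fricative, matching the trigger — so the feature that spreads is manner.
Place and voice are unchanged, so the assimilation is partial, not total.
The same holds elsewhere in the data: /b/ → [β] before /x/ (stop → fricative, matching a fricative); /d/ → [z] before /β/ (stop → fricative, matching a fricative); /k/ → [x] before /ʁ/ (stop → fricative, matching a fricative) — only manner changes, and always toward the following segment.
Since the segment that changes precedes the conditioning segment, the assimilation is regressive.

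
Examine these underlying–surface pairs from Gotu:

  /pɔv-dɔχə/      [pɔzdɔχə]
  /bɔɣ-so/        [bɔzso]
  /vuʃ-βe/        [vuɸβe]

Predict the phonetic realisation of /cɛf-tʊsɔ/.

The data show regressive place assimilation: /v/ → [z] before /d/; /ɣ/ → [z] before /s/; /ʃ/ → [ɸ] before /β/. In each pair only place changes, matching the following consonant, while manner and voice stay constant.
The rule targets /f/ (voiceless labiodental fricative), which sits before the trigger /t/ (alveolar).
The voiceless alveolar fricative is [s], so /f/ → [s].

[cɛstʊsɔ]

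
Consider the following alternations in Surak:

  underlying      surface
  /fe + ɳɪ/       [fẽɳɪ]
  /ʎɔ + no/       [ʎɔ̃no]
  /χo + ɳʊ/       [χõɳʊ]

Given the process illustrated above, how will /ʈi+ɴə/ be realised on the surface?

The data show regressive nasality assimilation (vowel nasalisation): /e/ → [ẽ] before /ɳ/; /ɔ/ → [ɔ̃] before /n/; /o/ → [õ] before /ɳ/ — a vowel is nasalised by an immediately following nasal consonant.
The vowel /i/ is adjacent to the following nasal /ɴ/, so it acquires [+nasal] and surfaces as [ĩ].

[ʈĩɴə]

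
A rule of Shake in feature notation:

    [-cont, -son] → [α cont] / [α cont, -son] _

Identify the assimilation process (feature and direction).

progressive manner assimilation

The shared variable α links the value of [cont] on the target to that of the neighbouring obstruent. [cont] distinguishes stops from fricatives — a manner-of-articulation feature — so this is manner assimilation.
Since the environment is written before the underscore, the trigger precedes the target; the direction is progressive.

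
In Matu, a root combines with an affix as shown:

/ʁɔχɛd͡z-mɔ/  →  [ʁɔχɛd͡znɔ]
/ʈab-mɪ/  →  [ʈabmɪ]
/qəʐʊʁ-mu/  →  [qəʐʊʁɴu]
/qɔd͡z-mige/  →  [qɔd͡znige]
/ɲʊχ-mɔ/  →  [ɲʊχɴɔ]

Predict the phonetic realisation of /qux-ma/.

The data show progressive place assimilation: /m/ → [n] after /d͡z/; /m/ → [ɴ] after /ʁ/; /m/ → [ɴ] after /χ/. In each pair only place changes, matching the preceding consonant, while manner and voice stay constant.
No alternation appears in [ʈabmɪ]: there the adjacent consonants already agree in place (/m/ and /b/ are both bilabial), so this form is consistent with the same rule.
/m/ is a voiced bilabial nasal. The preceding trigger /x/ is velar, so /m/ must become velar as well.
The voiced velar nasal is [ŋ], so /m/ → [ŋ].

[quxŋa]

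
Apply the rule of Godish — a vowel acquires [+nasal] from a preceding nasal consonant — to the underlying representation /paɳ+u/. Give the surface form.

/u/ sits next to the nasal /ɳ/ and is therefore nasalised to [ũ].

[paɳũ]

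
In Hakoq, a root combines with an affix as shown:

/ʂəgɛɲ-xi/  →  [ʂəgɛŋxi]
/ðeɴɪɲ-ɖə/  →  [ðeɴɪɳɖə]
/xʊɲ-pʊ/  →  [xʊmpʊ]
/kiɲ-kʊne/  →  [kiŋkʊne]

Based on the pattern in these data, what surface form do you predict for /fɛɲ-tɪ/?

[fɛntɪ]

The data show regressive place assimilation: /ɲ/ → [ŋ] before /x/; /ɲ/ → [ɳ] before /ɖ/; /ɲ/ → [m] before /p/; /ɲ/ → [ŋ] before /k/. In each pair only place changes, matching the following consonant, while manner and voice stay constant.
The rule targets /ɲ/ (voiced palatal nasal), which sits before the trigger /t/ (alveolar).
Changing only its place to alveolar gives [n] — the voiced alveolar nasal.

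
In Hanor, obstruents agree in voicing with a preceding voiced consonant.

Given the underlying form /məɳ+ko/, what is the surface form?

The rule targets /k/ (voiceless velar stop), which sits after the trigger /ɳ/ (voiced).
Changing only its voicing to voiced gives [g] — the voiced velar stop.

[məɳgo]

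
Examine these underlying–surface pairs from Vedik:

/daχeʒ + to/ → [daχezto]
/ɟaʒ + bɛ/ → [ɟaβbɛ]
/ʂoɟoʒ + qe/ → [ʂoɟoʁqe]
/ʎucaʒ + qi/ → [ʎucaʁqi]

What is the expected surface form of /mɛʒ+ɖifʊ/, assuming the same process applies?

The data show regressive place assimilation: /ʒ/ → [z] before /t/; /ʒ/ → [β] before /b/; /ʒ/ → [ʁ] before /q/. In each pair only place changes, matching the following consonant, while manner and voice stay constant.
The rule targets /ʒ/ (voiced postalveolar fricative), which sits before the trigger /ɖ/ (retroflex).
A voiced retroflex fricative is [ʐ], so the surface segment is [ʐ].

[mɛʐɖifʊ]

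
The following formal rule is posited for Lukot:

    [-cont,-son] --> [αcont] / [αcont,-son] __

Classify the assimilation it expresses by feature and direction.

The rule copies [cont] (continuancy) from the environment onto the target stops; since [±cont] encodes the stop/fricative manner contrast, the assimilating dimension is manner.
Since the environment is written before the underscore, the trigger precedes the target; the direction is progressive.

progressive manner assimilation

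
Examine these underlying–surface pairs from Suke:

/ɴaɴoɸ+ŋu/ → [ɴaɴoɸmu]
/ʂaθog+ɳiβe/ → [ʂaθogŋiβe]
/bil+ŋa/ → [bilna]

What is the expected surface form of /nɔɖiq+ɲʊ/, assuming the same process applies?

The data show progressive place assimilation: /ŋ/ → [m] after /ɸ/; /ɳ/ → [ŋ] after /g/; /ŋ/ → [n] after /l/. In each pair only place changes, matching the preceding consonant, while manner and voice stay constant.
The rule targets /ɲ/ (voiced palatal nasal), which sits after the trigger /q/ (uvular).
A voiced uvular nasal is [ɴ], so the surface segment is [ɴ].

[nɔɖiqɴʊ]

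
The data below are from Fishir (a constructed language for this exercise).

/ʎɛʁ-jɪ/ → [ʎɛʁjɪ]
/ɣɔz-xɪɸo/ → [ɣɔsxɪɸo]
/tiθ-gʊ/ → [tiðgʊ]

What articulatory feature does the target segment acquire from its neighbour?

Underlying /z/ is realised as [s] next to /x/; /x/ itself does not change.
The change voiced → voiceless matches the voicing of the following /x/, identifying this as voicing assimilation.
Checking the remaining alternation: /θ/ → [ð] before /g/ (voiceless → voiced, matching voiced) — only voicing changes, and always toward the following segment.
Nothing changes in [ʎɛʁjɪ]: there the adjacent consonants already agree in voicing (/ʁ/ and /j/ are both voiced), so this form is consistent with the same rule.

voicing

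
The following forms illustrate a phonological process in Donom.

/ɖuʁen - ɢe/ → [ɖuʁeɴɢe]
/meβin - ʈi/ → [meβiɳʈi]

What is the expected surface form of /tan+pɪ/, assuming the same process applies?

[tampɪ]

The data show regressive place assimilation: /n/ → [ɴ] before /ɢ/; /n/ → [ɳ] before /ʈ/. In each pair only place changes, matching the following consonant, while manner and voice stay constant.
The rule targets /n/ (voiced alveolar nasal), which sits before the trigger /p/ (bilabial).
A voiced bilabial nasal is [m], so the surface segment is [m].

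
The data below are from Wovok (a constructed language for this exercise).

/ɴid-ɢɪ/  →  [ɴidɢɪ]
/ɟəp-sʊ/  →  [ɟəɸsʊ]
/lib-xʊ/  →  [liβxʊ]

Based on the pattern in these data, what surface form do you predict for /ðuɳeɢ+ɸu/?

The data show regressive manner assimilation: /p/ → [ɸ] before /s/; /b/ → [β] before /x/. In each pair only manner changes, matching the following consonant, while place and voice stay constant.
Nothing changes in [ɴidɢɪ]: there the adjacent consonants already agree in manner (/d/ and /ɢ/ are both stops), so this form is consistent with the same rule.
/ɢ/ is a voiced uvular stop. The following trigger /ɸ/ is a fricative, so /ɢ/ must become a fricative as well.
A voiced uvular fricative is [ʁ], so the surface segment is [ʁ].

[ðuɳeʁɸu]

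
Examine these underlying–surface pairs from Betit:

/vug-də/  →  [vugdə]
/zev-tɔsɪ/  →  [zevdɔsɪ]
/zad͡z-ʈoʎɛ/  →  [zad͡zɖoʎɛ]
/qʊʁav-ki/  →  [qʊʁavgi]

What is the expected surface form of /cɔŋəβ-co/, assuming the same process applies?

[cɔŋəβɟo]

The data show progressive voicing assimilation: /t/ → [d] after /v/; /ʈ/ → [ɖ] after /d͡z/; /k/ → [g] after /v/. In each pair only voicing changes, matching the preceding consonant, while place and manner stay constant.
No alternation appears in [vugdə]: there the adjacent consonants already agree in voicing (/d/ and /g/ are both voiced), so this form is consistent with the same rule.
The rule targets /c/ (voiceless palatal stop), which sits after the trigger /β/ (voiced).
The voiced palatal stop is [ɟ], so /c/ → [ɟ].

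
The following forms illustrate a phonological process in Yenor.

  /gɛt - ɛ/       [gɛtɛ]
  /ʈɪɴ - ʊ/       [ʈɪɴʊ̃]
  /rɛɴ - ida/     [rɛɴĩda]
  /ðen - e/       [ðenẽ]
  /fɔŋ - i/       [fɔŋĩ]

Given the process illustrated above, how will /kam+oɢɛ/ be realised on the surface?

The data show progressive nasality assimilation (vowel nasalisation): /ʊ/ → [ʊ̃] after /ɴ/; /i/ → [ĩ] after /ɴ/; /e/ → [ẽ] after /n/; /i/ → [ĩ] after /ŋ/ — a vowel is nasalised by an immediately preceding nasal consonant.
No change occurs in [gɛtɛ] because the vowel at the boundary is adjacent to an oral consonant, not a nasal (/ɛ/ next to /t/).
/o/ sits next to the nasal /m/ and is therefore nasalised to [õ].

[kamõɢɛ]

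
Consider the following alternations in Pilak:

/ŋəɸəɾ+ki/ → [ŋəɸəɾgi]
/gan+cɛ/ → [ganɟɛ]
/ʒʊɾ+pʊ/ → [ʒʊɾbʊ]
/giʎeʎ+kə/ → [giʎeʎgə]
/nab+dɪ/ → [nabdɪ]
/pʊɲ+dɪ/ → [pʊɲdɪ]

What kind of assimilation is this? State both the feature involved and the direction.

progressive voicing assimilation

The segment that alternates is /k/, which surfaces as [g] when adjacent to /ɾ/.
The change voiceless → voiced matches the voicing of the preceding /ɾ/, identifying this as voicing assimilation.
Place and manner are unchanged, so the assimilation is partial, not total.
The other alternating forms pattern the same way: /c/ → [ɟ] after /n/ (voiceless → voiced, matching voiced); /p/ → [b] after /ɾ/ (voiceless → voiced, matching voiced); /k/ → [g] after /ʎ/ (voiceless → voiced, matching voiced) — only voicing changes, and always toward the preceding segment.
No alternation appears in [nabdɪ], [pʊɲdɪ]: there the adjacent consonants already agree in voicing (/d/ and /b/ are both voiced; /d/ and /ɲ/ are both voiced), so these forms are consistent with the same rule.
Since the segment that changes follows the conditioning segment, the assimilation is progressive.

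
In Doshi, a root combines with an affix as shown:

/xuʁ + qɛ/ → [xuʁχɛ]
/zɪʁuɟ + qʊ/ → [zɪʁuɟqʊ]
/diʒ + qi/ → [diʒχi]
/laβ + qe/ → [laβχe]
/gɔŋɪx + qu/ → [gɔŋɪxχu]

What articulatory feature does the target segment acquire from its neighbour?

manner

Comparing underlying and surface forms, /q/ → [χ] is the alternation; the neighbouring /ʁ/ is constant.
The change stop → fricative matches the manner of the preceding /ʁ/, identifying this as manner assimilation.
The other alternating forms pattern the same way: /q/ → [χ] after /ʒ/ (stop → fricative, matching a fricative); /q/ → [χ] after /β/ (stop → fricative, matching a fricative); /q/ → [χ] after /x/ (stop → fricative, matching a fricative) — only manner changes, and always toward the preceding segment.
No alternation appears in [zɪʁuɟqʊ]: there the adjacent consonants already agree in manner (/q/ and /ɟ/ are both stops), so this form is consistent with the same rule.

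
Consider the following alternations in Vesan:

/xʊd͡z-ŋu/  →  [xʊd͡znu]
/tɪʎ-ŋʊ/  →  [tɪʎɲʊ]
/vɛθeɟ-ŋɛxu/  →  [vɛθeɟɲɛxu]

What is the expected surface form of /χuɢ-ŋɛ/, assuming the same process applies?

[χuɢɴɛ]

The data show progressive place assimilation: /ŋ/ → [n] after /d͡z/; /ŋ/ → [ɲ] after /ʎ/; /ŋ/ → [ɲ] after /ɟ/. In each pair only place changes, matching the preceding consonant, while manner and voice stay constant.
The rule targets /ŋ/ (voiced velar nasal), which sits after the trigger /ɢ/ (uvular).
The voiced uvular nasal is [ɴ], so /ŋ/ → [ɴ].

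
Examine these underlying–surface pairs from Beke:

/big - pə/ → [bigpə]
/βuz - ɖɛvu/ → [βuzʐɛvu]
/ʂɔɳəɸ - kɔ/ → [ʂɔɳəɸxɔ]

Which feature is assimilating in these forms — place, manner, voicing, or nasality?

Comparing underlying and surface forms, /ɖ/ → [ʐ] is the alternation; the neighbouring /z/ is constant.
/ɖ/ is a stop while /z/ is a fricative; the output [ʐ] is a fricative, matching the trigger — so the feature that spreads is manner.
The same holds elsewhere in the data: /k/ → [x] after /ɸ/ (stop → fricative, matching a fricative) — only manner changes, and always toward the preceding segment.
Nothing changes in [bigpə]: there the adjacent consonants already agree in manner (/p/ and /g/ are both stops), so this form is consistent with the same rule.

manner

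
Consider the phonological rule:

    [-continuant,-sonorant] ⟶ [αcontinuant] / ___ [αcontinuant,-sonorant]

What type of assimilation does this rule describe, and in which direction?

The rule copies [continuant] (continuancy) from the environment onto the target stops; since [±continuant] encodes the stop/fricative manner contrast, the assimilating dimension is manner.
Since the environment is written after the underscore, the trigger follows the target; the direction is regressive.

regressive manner assimilation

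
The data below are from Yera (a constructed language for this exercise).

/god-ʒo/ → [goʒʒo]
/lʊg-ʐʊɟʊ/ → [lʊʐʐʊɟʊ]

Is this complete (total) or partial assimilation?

Underlying /d/ is realised as [ʒ] next to /ʒ/; /ʒ/ itself does not change.
The output [ʒ] is identical to the trigger /ʒ/ — every feature (place, manner, voicing) has been copied — so this is total assimilation.
The remaining alternation confirms this: /g/ → [ʐ] before /ʐ/ — in each case the output is a copy of the following consonant.

total assimilation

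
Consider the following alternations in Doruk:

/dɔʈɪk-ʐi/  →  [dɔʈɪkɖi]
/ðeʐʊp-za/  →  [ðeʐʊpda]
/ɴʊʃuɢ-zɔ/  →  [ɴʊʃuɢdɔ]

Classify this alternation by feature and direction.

progressive manner assimilation

Underlying /ʐ/ is realised as [ɖ] next to /k/; /k/ itself does not change.
/ʐ/ is a fricative while /k/ is a stop; the output [ɖ] is a stop, matching the trigger — so the feature that spreads is manner.
Place and voice are unchanged, so the assimilation is partial, not total.
Checking the remaining alternations: /z/ → [d] after /p/ (fricative → stop, matching a stop); /z/ → [d] after /ɢ/ (fricative → stop, matching a stop) — only manner changes, and always toward the preceding segment.
Since the segment that changes follows the conditioning segment, the assimilation is progressive.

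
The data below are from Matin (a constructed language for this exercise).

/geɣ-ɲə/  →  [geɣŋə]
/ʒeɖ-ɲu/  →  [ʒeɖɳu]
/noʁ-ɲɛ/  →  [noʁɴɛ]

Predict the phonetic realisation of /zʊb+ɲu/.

The data show progressive place assimilation: /ɲ/ → [ŋ] after /ɣ/; /ɲ/ → [ɳ] after /ɖ/; /ɲ/ → [ɴ] after /ʁ/. In each pair only place changes, matching the preceding consonant, while manner and voice stay constant.
The rule targets /ɲ/ (voiced palatal nasal), which sits after the trigger /b/ (bilabial).
The voiced bilabial nasal is [m], so /ɲ/ → [m].

[zʊbmu]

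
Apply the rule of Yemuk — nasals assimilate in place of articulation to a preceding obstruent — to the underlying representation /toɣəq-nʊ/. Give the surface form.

[toɣəqɴʊ]

/n/ is a voiced alveolar nasal. The preceding trigger /q/ is uvular, so /n/ must become uvular as well.
The voiced uvular nasal is [ɴ], so /n/ → [ɴ].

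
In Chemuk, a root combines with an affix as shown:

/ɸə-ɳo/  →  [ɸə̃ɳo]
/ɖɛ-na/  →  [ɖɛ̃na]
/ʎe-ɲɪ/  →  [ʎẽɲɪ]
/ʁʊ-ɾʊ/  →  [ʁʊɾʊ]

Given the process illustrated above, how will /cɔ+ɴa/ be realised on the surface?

The data show regressive nasality assimilation (vowel nasalisation): /ə/ → [ə̃] before /ɳ/; /ɛ/ → [ɛ̃] before /n/; /e/ → [ẽ] before /ɲ/ — a vowel is nasalised by an immediately following nasal consonant.
No change occurs in [ʁʊɾʊ] because the vowel at the boundary is adjacent to an oral consonant, not a nasal (/ʊ/ next to /ɾ/).
/ɔ/ sits next to the nasal /ɴ/ and is therefore nasalised to [ɔ̃].

[cɔ̃ɴa]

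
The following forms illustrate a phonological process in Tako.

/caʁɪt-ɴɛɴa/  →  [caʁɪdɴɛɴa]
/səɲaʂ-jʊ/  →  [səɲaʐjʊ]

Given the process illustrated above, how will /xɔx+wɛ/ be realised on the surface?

[xɔɣwɛ]

The data show regressive voicing assimilation: /t/ → [d] before /ɴ/; /ʂ/ → [ʐ] before /j/. In each pair only voicing changes, matching the following consonant, while place and manner stay constant.
The rule targets /x/ (voiceless velar fricative), which sits before the trigger /w/ (voiced).
The voiced velar fricative is [ɣ], so /x/ → [ɣ].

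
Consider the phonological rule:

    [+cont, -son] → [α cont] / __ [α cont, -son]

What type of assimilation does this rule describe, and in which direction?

regressive manner assimilation

The rule copies [cont] (continuancy) from the environment onto the target fricatives; since [±cont] encodes the stop/fricative manner contrast, the assimilating dimension is manner.
Since the environment is written after the underscore, the trigger follows the target; the direction is regressive.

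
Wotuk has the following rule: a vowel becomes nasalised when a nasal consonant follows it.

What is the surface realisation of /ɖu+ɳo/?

The vowel /u/ is adjacent to the following nasal /ɳ/, so it acquires [+nasal] and surfaces as [ũ].

[ɖũɳo]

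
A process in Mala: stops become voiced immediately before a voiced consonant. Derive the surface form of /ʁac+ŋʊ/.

[ʁaɟŋʊ]

The rule targets /c/ (voiceless palatal stop), which sits before the trigger /ŋ/ (voiced).
Changing only its voicing to voiced gives [ɟ] — the voiced palatal stop.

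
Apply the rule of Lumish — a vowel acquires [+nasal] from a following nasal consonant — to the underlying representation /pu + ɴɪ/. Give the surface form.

[pũɴɪ]

The vowel /u/ is adjacent to the following nasal /ɴ/, so it acquires [+nasal] and surfaces as [ũ].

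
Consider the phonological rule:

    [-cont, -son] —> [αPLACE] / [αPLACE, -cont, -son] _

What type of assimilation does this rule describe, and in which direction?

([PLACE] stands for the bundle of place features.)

progressive place assimilation

The shared variable α links the value of the place features (abbreviated [PLACE]) on the target to the same value on the neighbouring segment, so place is the feature that assimilates.
The conditioning segment sits to the left of the focus bar, meaning the trigger precedes the segment that changes — progressive assimilation.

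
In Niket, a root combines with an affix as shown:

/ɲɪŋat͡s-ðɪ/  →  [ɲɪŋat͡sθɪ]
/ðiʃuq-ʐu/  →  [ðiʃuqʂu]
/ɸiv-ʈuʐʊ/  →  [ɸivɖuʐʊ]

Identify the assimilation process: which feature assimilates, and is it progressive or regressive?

The segment that alternates is /ð/, which surfaces as [θ] when adjacent to /t͡s/.
/ð/ is voiced while /t͡s/ is voiceless; the output [θ] is voiceless, matching the trigger — so the feature that spreads is voicing.
Place and manner are unchanged, so the assimilation is partial, not total.
The same holds elsewhere in the data: /ʐ/ → [ʂ] after /q/ (voiced → voiceless, matching voiceless); /ʈ/ → [ɖ] after /v/ (voiceless → voiced, matching voiced) — only voicing changes, and always toward the preceding segment.
Since the segment that changes follows the conditioning segment, the assimilation is progressive.

progressive voicing assimilation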